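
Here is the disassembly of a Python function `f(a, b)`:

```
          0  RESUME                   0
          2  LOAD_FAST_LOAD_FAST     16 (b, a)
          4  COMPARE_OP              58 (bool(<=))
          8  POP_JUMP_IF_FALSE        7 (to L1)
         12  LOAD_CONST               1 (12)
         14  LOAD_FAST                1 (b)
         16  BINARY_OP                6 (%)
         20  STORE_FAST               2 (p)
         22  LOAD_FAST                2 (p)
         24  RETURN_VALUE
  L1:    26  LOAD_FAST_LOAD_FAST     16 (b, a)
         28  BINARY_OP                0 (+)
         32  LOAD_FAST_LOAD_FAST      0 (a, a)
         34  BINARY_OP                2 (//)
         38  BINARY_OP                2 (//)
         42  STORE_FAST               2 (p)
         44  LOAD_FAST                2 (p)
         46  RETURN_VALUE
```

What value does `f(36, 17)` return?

12

LOAD_FAST_LOAD_FAST b,a → push 17,36. Stack: [17, 36]
COMPARE_OP bool(<=) → 17 vs 36 = True. Stack: [True]
POP_JUMP_IF_FALSE → pop True; no jump. Stack: []
LOAD_CONST → push 12. Stack: [12]
LOAD_FAST b → push 17. Stack: [12, 17]
BINARY_OP % → 12 % 17 = 12. Stack: [12]
STORE_FAST p → p=12. Stack: []
LOAD_FAST p → push 12. Stack: [12]
RETURN_VALUE → return 12.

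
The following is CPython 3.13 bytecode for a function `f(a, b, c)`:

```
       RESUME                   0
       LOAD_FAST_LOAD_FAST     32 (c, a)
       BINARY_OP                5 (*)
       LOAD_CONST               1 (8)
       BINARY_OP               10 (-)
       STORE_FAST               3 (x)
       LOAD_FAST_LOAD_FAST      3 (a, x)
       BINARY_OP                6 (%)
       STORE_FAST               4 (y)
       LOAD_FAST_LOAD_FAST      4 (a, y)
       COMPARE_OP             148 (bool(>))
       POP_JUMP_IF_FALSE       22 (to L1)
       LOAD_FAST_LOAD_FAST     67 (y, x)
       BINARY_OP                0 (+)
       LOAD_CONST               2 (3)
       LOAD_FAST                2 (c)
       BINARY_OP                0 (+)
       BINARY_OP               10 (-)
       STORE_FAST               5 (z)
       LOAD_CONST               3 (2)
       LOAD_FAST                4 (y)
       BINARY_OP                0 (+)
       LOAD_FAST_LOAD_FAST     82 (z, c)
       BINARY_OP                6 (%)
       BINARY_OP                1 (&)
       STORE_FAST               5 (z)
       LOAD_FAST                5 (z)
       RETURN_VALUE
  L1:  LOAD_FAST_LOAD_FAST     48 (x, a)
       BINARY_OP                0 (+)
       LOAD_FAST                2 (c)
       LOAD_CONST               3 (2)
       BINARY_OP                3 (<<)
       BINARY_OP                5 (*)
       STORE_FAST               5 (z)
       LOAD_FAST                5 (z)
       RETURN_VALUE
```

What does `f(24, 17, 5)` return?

LOAD_FAST_LOAD_FAST c,a → push 5,24. Stack: [5, 24]
BINARY_OP * → 5 * 24 = 120. Stack: [120]
LOAD_CONST → push 8. Stack: [120, 8]
BINARY_OP - → 120 - 8 = 112. Stack: [112]
STORE_FAST x → x=112. Stack: []
LOAD_FAST_LOAD_FAST a,x → push 24,112. Stack: [24, 112]
BINARY_OP % → 24 % 112 = 24. Stack: [24]
STORE_FAST y → y=24. Stack: []
LOAD_FAST_LOAD_FAST a,y → push 24,24. Stack: [24, 24]
COMPARE_OP bool(>) → 24 vs 24 = False. Stack: [False]
POP_JUMP_IF_FALSE → pop False; jump. Stack: []
LOAD_FAST_LOAD_FAST x,a → push 112,24. Stack: [112, 24]
BINARY_OP + → 112 + 24 = 136. Stack: [136]
LOAD_FAST c → push 5. Stack: [136, 5]
LOAD_CONST → push 2. Stack: [136, 5, 2]
BINARY_OP << → 5 << 2 = 20. Stack: [136, 20]
BINARY_OP * → 136 * 20 = 2720. Stack: [2720]
STORE_FAST z → z=2720. Stack: []
LOAD_FAST z → push 2720. Stack: [2720]
RETURN_VALUE → return 2720.

2720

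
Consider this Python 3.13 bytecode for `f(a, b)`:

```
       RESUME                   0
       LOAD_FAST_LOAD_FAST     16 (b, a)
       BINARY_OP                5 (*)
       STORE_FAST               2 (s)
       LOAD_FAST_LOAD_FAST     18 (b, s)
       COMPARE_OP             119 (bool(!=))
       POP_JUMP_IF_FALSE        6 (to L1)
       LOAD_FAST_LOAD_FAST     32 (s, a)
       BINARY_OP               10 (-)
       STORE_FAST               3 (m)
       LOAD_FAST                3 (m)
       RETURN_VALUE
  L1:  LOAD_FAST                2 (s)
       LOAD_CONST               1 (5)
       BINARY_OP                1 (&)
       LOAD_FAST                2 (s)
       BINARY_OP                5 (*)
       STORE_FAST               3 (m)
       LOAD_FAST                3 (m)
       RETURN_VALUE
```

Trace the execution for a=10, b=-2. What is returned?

LOAD_FAST_LOAD_FAST b,a → push -2,10. Stack: [-2, 10]
BINARY_OP * → -2 * 10 = -20. Stack: [-20]
STORE_FAST s → s=-20. Stack: []
LOAD_FAST_LOAD_FAST b,s → push -2,-20. Stack: [-2, -20]
COMPARE_OP bool(!=) → -2 vs -20 = True. Stack: [True]
POP_JUMP_IF_FALSE → pop True; no jump. Stack: []
LOAD_FAST_LOAD_FAST s,a → push -20,10. Stack: [-20, 10]
BINARY_OP - → -20 - 10 = -30. Stack: [-30]
STORE_FAST m → m=-30. Stack: []
LOAD_FAST m → push -30. Stack: [-30]
RETURN_VALUE → return -30.

-30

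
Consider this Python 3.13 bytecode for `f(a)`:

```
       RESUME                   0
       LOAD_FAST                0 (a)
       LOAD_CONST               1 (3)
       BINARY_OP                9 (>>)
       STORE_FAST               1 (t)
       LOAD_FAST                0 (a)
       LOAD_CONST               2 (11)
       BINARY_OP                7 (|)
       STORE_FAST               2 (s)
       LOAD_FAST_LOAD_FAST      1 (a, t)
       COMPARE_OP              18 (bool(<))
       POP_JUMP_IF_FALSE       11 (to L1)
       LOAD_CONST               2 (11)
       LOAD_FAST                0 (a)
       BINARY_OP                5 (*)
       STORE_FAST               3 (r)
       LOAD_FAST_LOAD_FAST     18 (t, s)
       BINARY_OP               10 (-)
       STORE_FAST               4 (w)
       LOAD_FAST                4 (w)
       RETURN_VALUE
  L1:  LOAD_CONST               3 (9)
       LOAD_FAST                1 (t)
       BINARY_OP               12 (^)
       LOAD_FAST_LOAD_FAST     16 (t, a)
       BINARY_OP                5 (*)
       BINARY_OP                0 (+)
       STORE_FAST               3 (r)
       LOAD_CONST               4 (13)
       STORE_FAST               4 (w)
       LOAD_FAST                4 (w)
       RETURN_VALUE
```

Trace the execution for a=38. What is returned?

LOAD_FAST a → push 38. Stack: [38]
LOAD_CONST → push 3. Stack: [38, 3]
BINARY_OP >> → 38 >> 3 = 4. Stack: [4]
STORE_FAST t → t=4. Stack: []
LOAD_FAST a → push 38. Stack: [38]
LOAD_CONST → push 11. Stack: [38, 11]
BINARY_OP | → 38 | 11 = 47. Stack: [47]
STORE_FAST s → s=47. Stack: []
LOAD_FAST_LOAD_FAST a,t → push 38,4. Stack: [38, 4]
COMPARE_OP bool(<) → 38 vs 4 = False. Stack: [False]
POP_JUMP_IF_FALSE → pop False; jump. Stack: []
LOAD_CONST → push 9. Stack: [9]
LOAD_FAST t → push 4. Stack: [9, 4]
BINARY_OP ^ → 9 ^ 4 = 13. Stack: [13]
LOAD_FAST_LOAD_FAST t,a → push 4,38. Stack: [13, 4, 38]
BINARY_OP * → 4 * 38 = 152. Stack: [13, 152]
BINARY_OP + → 13 + 152 = 165. Stack: [165]
STORE_FAST r → r=165. Stack: []
LOAD_CONST → push 13. Stack: [13]
STORE_FAST w → w=13. Stack: []
LOAD_FAST w → push 13. Stack: [13]
RETURN_VALUE → return 13.

13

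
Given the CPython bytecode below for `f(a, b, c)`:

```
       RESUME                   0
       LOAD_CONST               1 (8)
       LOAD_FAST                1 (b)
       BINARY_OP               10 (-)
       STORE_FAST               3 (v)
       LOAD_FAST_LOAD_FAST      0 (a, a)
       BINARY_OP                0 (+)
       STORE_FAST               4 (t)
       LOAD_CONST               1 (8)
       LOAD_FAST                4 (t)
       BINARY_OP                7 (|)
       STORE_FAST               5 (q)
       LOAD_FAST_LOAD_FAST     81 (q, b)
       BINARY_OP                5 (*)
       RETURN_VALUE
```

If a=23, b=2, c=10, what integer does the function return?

92

LOAD_CONST → push 8. Stack: [8]
LOAD_FAST b → push 2. Stack: [8, 2]
BINARY_OP - → 8 - 2 = 6. Stack: [6]
STORE_FAST v → v=6. Stack: []
LOAD_FAST_LOAD_FAST a,a → push 23,23. Stack: [23, 23]
BINARY_OP + → 23 + 23 = 46. Stack: [46]
STORE_FAST t → t=46. Stack: []
LOAD_CONST → push 8. Stack: [8]
LOAD_FAST t → push 46. Stack: [8, 46]
BINARY_OP | → 8 | 46 = 46. Stack: [46]
STORE_FAST q → q=46. Stack: []
LOAD_FAST_LOAD_FAST q,b → push 46,2. Stack: [46, 2]
BINARY_OP * → 46 * 2 = 92. Stack: [92]
RETURN_VALUE → return 92.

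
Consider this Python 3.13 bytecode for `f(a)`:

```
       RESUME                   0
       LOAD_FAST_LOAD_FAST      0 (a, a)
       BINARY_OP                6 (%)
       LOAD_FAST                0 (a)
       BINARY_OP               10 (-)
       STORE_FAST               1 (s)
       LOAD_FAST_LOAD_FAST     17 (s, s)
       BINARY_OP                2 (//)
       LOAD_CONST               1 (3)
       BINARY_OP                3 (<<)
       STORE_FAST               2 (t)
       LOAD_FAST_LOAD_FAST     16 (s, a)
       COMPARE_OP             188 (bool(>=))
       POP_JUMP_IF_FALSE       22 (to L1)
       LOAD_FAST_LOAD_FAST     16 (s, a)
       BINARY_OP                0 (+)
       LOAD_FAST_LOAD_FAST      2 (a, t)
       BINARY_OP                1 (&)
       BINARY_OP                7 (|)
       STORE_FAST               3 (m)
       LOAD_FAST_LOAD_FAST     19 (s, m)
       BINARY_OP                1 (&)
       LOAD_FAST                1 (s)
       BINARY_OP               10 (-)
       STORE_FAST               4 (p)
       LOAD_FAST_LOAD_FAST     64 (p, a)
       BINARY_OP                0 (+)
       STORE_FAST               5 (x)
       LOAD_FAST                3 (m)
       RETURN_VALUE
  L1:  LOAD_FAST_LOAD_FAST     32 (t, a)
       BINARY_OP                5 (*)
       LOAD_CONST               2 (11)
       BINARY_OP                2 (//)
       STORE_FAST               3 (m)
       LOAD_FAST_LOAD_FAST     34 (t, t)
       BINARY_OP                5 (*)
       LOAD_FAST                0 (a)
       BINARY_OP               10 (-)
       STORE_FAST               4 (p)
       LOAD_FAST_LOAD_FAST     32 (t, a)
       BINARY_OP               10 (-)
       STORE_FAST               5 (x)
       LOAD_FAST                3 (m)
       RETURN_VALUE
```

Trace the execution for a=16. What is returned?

11

LOAD_FAST_LOAD_FAST a,a → push 16,16. Stack: [16, 16]
BINARY_OP % → 16 % 16 = 0. Stack: [0]
LOAD_FAST a → push 16. Stack: [0, 16]
BINARY_OP - → 0 - 16 = -16. Stack: [-16]
STORE_FAST s → s=-16. Stack: []
LOAD_FAST_LOAD_FAST s,s → push -16,-16. Stack: [-16, -16]
BINARY_OP // → -16 // -16 = 1. Stack: [1]
LOAD_CONST → push 3. Stack: [1, 3]
BINARY_OP << → 1 << 3 = 8. Stack: [8]
STORE_FAST t → t=8. Stack: []
LOAD_FAST_LOAD_FAST s,a → push -16,16. Stack: [-16, 16]
COMPARE_OP bool(>=) → -16 vs 16 = False. Stack: [False]
POP_JUMP_IF_FALSE → pop False; jump. Stack: []
LOAD_FAST_LOAD_FAST t,a → push 8,16. Stack: [8, 16]
BINARY_OP * → 8 * 16 = 128. Stack: [128]
LOAD_CONST → push 11. Stack: [128, 11]
BINARY_OP // → 128 // 11 = 11. Stack: [11]
STORE_FAST m → m=11. Stack: []
LOAD_FAST_LOAD_FAST t,t → push 8,8. Stack: [8, 8]
BINARY_OP * → 8 * 8 = 64. Stack: [64]
LOAD_FAST a → push 16. Stack: [64, 16]
BINARY_OP - → 64 - 16 = 48. Stack: [48]
STORE_FAST p → p=48. Stack: []
LOAD_FAST_LOAD_FAST t,a → push 8,16. Stack: [8, 16]
BINARY_OP - → 8 - 16 = -8. Stack: [-8]
STORE_FAST x → x=-8. Stack: []
LOAD_FAST m → push 11. Stack: [11]
RETURN_VALUE → return 11.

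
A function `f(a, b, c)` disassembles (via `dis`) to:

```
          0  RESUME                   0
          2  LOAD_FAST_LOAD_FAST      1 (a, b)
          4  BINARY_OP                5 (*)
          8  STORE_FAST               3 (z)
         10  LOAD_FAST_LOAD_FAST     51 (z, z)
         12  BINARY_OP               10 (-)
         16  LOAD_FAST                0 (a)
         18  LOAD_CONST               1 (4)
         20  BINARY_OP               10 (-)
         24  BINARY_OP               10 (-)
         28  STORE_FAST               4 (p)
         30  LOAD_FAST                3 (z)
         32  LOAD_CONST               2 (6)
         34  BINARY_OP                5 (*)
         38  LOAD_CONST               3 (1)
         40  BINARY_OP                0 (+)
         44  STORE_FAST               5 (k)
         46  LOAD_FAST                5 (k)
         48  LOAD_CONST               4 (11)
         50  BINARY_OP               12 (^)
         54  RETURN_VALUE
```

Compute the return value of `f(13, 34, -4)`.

2646

LOAD_FAST_LOAD_FAST a,b → push 13,34. Stack: [13, 34]
BINARY_OP * → 13 * 34 = 442. Stack: [442]
STORE_FAST z → z=442. Stack: []
LOAD_FAST_LOAD_FAST z,z → push 442,442. Stack: [442, 442]
BINARY_OP - → 442 - 442 = 0. Stack: [0]
LOAD_FAST a → push 13. Stack: [0, 13]
LOAD_CONST → push 4. Stack: [0, 13, 4]
BINARY_OP - → 13 - 4 = 9. Stack: [0, 9]
BINARY_OP - → 0 - 9 = -9. Stack: [-9]
STORE_FAST p → p=-9. Stack: []
LOAD_FAST z → push 442. Stack: [442]
LOAD_CONST → push 6. Stack: [442, 6]
BINARY_OP * → 442 * 6 = 2652. Stack: [2652]
LOAD_CONST → push 1. Stack: [2652, 1]
BINARY_OP + → 2652 + 1 = 2653. Stack: [2653]
STORE_FAST k → k=2653. Stack: []
LOAD_FAST k → push 2653. Stack: [2653]
LOAD_CONST → push 11. Stack: [2653, 11]
BINARY_OP ^ → 2653 ^ 11 = 2646. Stack: [2646]
RETURN_VALUE → return 2646.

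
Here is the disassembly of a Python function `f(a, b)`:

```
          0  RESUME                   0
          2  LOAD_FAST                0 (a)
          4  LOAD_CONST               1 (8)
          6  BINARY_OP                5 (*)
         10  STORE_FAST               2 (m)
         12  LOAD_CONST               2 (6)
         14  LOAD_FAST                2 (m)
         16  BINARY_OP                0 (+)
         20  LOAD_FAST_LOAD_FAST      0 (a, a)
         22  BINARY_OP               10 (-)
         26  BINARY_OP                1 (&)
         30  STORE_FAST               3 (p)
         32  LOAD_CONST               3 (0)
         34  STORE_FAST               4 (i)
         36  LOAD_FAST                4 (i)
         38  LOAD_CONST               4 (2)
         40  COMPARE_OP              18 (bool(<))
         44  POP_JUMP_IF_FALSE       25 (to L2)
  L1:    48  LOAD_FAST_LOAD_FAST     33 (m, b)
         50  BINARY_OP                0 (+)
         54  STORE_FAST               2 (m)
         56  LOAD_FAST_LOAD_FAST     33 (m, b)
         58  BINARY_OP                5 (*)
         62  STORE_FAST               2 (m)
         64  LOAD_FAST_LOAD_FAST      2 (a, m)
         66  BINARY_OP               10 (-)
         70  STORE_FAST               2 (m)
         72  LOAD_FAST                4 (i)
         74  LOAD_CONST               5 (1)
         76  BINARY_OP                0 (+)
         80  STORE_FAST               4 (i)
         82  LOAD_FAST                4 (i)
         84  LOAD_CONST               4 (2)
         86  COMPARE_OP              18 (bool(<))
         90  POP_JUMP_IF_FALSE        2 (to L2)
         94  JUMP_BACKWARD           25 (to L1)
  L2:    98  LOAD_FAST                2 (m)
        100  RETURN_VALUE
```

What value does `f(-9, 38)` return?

-50207

LOAD_FAST a → push -9. Stack: [-9]
LOAD_CONST → push 8. Stack: [-9, 8]
BINARY_OP * → -9 * 8 = -72. Stack: [-72]
STORE_FAST m → m=-72. Stack: []
LOAD_CONST → push 6. Stack: [6]
LOAD_FAST m → push -72. Stack: [6, -72]
BINARY_OP + → 6 + -72 = -66. Stack: [-66]
LOAD_FAST_LOAD_FAST a,a → push -9,-9. Stack: [-66, -9, -9]
BINARY_OP - → -9 - -9 = 0. Stack: [-66, 0]
BINARY_OP & → -66 & 0 = 0. Stack: [0]
STORE_FAST p → p=0. Stack: []
LOAD_CONST → push 0. Stack: [0]
STORE_FAST i → i=0. Stack: []
LOAD_FAST i → push 0. Stack: [0]
LOAD_CONST → push 2. Stack: [0, 2]
COMPARE_OP bool(<) → 0 vs 2 = True. Stack: [True]
POP_JUMP_IF_FALSE → pop True; no jump. Stack: []
LOAD_FAST_LOAD_FAST m,b → push -72,38. Stack: [-72, 38]
BINARY_OP + → -72 + 38 = -34. Stack: [-34]
STORE_FAST m → m=-34. Stack: []
LOAD_FAST_LOAD_FAST m,b → push -34,38. Stack: [-34, 38]
BINARY_OP * → -34 * 38 = -1292. Stack: [-1292]
STORE_FAST m → m=-1292. Stack: []
LOAD_FAST_LOAD_FAST a,m → push -9,-1292. Stack: [-9, -1292]
BINARY_OP - → -9 - -1292 = 1283. Stack: [1283]
STORE_FAST m → m=1283. Stack: []
LOAD_FAST i → push 0. Stack: [0]
LOAD_CONST → push 1. Stack: [0, 1]
BINARY_OP + → 0 + 1 = 1. Stack: [1]
STORE_FAST i → i=1. Stack: []
LOAD_FAST i → push 1. Stack: [1]
LOAD_CONST → push 2. Stack: [1, 2]
COMPARE_OP bool(<) → 1 vs 2 = True. Stack: [True]
POP_JUMP_IF_FALSE → pop True; no jump. Stack: []
LOAD_FAST_LOAD_FAST m,b → push 1283,38. Stack: [1283, 38]
BINARY_OP + → 1283 + 38 = 1321. Stack: [1321]
STORE_FAST m → m=1321. Stack: []
LOAD_FAST_LOAD_FAST m,b → push 1321,38. Stack: [1321, 38]
BINARY_OP * → 1321 * 38 = 50198. Stack: [50198]
STORE_FAST m → m=50198. Stack: []
LOAD_FAST_LOAD_FAST a,m → push -9,50198. Stack: [-9, 50198]
BINARY_OP - → -9 - 50198 = -50207. Stack: [-50207]
STORE_FAST m → m=-50207. Stack: []
LOAD_FAST i → push 1. Stack: [1]
LOAD_CONST → push 1. Stack: [1, 1]
BINARY_OP + → 1 + 1 = 2. Stack: [2]
STORE_FAST i → i=2. Stack: []
LOAD_FAST i → push 2. Stack: [2]
LOAD_CONST → push 2. Stack: [2, 2]
COMPARE_OP bool(<) → 2 vs 2 = False. Stack: [False]
POP_JUMP_IF_FALSE → pop False; jump. Stack: []
LOAD_FAST m → push -50207. Stack: [-50207]
RETURN_VALUE → return -50207.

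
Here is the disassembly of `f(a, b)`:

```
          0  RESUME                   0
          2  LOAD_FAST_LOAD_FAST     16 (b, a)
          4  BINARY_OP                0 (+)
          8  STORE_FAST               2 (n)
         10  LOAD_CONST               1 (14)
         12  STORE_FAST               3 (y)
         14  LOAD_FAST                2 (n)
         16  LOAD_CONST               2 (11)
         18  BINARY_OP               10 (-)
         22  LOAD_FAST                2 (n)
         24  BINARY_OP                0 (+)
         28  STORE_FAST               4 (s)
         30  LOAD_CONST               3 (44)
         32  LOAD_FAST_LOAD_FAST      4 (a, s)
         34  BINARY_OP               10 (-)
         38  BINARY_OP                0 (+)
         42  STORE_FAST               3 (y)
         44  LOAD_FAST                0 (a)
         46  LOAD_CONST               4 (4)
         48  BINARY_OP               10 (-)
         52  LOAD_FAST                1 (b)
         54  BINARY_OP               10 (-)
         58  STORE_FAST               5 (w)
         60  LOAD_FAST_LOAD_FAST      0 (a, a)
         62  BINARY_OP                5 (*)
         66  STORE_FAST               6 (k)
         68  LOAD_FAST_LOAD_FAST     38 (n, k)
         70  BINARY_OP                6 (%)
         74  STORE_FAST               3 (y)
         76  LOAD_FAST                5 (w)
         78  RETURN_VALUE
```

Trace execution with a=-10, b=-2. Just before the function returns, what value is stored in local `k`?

LOAD_FAST_LOAD_FAST b,a → push -2,-10. Stack: [-2, -10]
BINARY_OP + → -2 + -10 = -12. Stack: [-12]
STORE_FAST n → n=-12. Stack: []
LOAD_CONST → push 14. Stack: [14]
STORE_FAST y → y=14. Stack: []
LOAD_FAST n → push -12. Stack: [-12]
LOAD_CONST → push 11. Stack: [-12, 11]
BINARY_OP - → -12 - 11 = -23. Stack: [-23]
LOAD_FAST n → push -12. Stack: [-23, -12]
BINARY_OP + → -23 + -12 = -35. Stack: [-35]
STORE_FAST s → s=-35. Stack: []
LOAD_CONST → push 44. Stack: [44]
LOAD_FAST_LOAD_FAST a,s → push -10,-35. Stack: [44, -10, -35]
BINARY_OP - → -10 - -35 = 25. Stack: [44, 25]
BINARY_OP + → 44 + 25 = 69. Stack: [69]
STORE_FAST y → y=69. Stack: []
LOAD_FAST a → push -10. Stack: [-10]
LOAD_CONST → push 4. Stack: [-10, 4]
BINARY_OP - → -10 - 4 = -14. Stack: [-14]
LOAD_FAST b → push -2. Stack: [-14, -2]
BINARY_OP - → -14 - -2 = -12. Stack: [-12]
STORE_FAST w → w=-12. Stack: []
LOAD_FAST_LOAD_FAST a,a → push -10,-10. Stack: [-10, -10]
BINARY_OP * → -10 * -10 = 100. Stack: [100]
STORE_FAST k → k=100. Stack: []
LOAD_FAST_LOAD_FAST n,k → push -12,100. Stack: [-12, 100]
BINARY_OP % → -12 % 100 = 88. Stack: [88]
STORE_FAST y → y=88. Stack: []
LOAD_FAST w → push -12. Stack: [-12]
RETURN_VALUE → return -12.

100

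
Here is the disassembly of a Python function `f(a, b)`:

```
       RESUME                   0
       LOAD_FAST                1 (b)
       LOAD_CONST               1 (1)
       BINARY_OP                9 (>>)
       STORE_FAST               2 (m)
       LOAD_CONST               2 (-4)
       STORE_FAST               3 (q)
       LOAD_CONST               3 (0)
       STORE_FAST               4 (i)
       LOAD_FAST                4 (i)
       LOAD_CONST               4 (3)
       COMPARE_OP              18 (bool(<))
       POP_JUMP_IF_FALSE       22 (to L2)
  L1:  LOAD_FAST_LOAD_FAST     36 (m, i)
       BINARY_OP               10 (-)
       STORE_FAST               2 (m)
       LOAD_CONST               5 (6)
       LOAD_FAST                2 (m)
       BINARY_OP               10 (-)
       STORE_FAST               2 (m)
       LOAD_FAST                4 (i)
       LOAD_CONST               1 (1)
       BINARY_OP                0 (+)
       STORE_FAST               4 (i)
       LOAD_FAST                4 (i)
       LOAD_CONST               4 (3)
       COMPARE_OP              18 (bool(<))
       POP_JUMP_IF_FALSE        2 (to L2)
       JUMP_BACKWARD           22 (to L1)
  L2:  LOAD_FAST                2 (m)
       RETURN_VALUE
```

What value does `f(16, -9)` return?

12

LOAD_FAST b → push -9. Stack: [-9]
LOAD_CONST → push 1. Stack: [-9, 1]
BINARY_OP >> → -9 >> 1 = -5. Stack: [-5]
STORE_FAST m → m=-5. Stack: []
LOAD_CONST → push -4. Stack: [-4]
STORE_FAST q → q=-4. Stack: []
LOAD_CONST → push 0. Stack: [0]
STORE_FAST i → i=0. Stack: []
LOAD_FAST i → push 0. Stack: [0]
LOAD_CONST → push 3. Stack: [0, 3]
COMPARE_OP bool(<) → 0 vs 3 = True. Stack: [True]
POP_JUMP_IF_FALSE → pop True; no jump. Stack: []
LOAD_FAST_LOAD_FAST m,i → push -5,0. Stack: [-5, 0]
BINARY_OP - → -5 - 0 = -5. Stack: [-5]
STORE_FAST m → m=-5. Stack: []
LOAD_CONST → push 6. Stack: [6]
LOAD_FAST m → push -5. Stack: [6, -5]
BINARY_OP - → 6 - -5 = 11. Stack: [11]
STORE_FAST m → m=11. Stack: []
LOAD_FAST i → push 0. Stack: [0]
LOAD_CONST → push 1. Stack: [0, 1]
BINARY_OP + → 0 + 1 = 1. Stack: [1]
STORE_FAST i → i=1. Stack: []
LOAD_FAST i → push 1. Stack: [1]
LOAD_CONST → push 3. Stack: [1, 3]
COMPARE_OP bool(<) → 1 vs 3 = True. Stack: [True]
POP_JUMP_IF_FALSE → pop True; no jump. Stack: []
LOAD_FAST_LOAD_FAST m,i → push 11,1. Stack: [11, 1]
BINARY_OP - → 11 - 1 = 10. Stack: [10]
STORE_FAST m → m=10. Stack: []
LOAD_CONST → push 6. Stack: [6]
LOAD_FAST m → push 10. Stack: [6, 10]
BINARY_OP - → 6 - 10 = -4. Stack: [-4]
STORE_FAST m → m=-4. Stack: []
LOAD_FAST i → push 1. Stack: [1]
LOAD_CONST → push 1. Stack: [1, 1]
BINARY_OP + → 1 + 1 = 2. Stack: [2]
STORE_FAST i → i=2. Stack: []
LOAD_FAST i → push 2. Stack: [2]
LOAD_CONST → push 3. Stack: [2, 3]
COMPARE_OP bool(<) → 2 vs 3 = True. Stack: [True]
POP_JUMP_IF_FALSE → pop True; no jump. Stack: []
LOAD_FAST_LOAD_FAST m,i → push -4,2. Stack: [-4, 2]
BINARY_OP - → -4 - 2 = -6. Stack: [-6]
STORE_FAST m → m=-6. Stack: []
LOAD_CONST → push 6. Stack: [6]
LOAD_FAST m → push -6. Stack: [6, -6]
BINARY_OP - → 6 - -6 = 12. Stack: [12]
STORE_FAST m → m=12. Stack: []
LOAD_FAST i → push 2. Stack: [2]
LOAD_CONST → push 1. Stack: [2, 1]
BINARY_OP + → 2 + 1 = 3. Stack: [3]
STORE_FAST i → i=3. Stack: []
LOAD_FAST i → push 3. Stack: [3]
LOAD_CONST → push 3. Stack: [3, 3]
COMPARE_OP bool(<) → 3 vs 3 = False. Stack: [False]
POP_JUMP_IF_FALSE → pop False; jump. Stack: []
LOAD_FAST m → push 12. Stack: [12]
RETURN_VALUE → return 12.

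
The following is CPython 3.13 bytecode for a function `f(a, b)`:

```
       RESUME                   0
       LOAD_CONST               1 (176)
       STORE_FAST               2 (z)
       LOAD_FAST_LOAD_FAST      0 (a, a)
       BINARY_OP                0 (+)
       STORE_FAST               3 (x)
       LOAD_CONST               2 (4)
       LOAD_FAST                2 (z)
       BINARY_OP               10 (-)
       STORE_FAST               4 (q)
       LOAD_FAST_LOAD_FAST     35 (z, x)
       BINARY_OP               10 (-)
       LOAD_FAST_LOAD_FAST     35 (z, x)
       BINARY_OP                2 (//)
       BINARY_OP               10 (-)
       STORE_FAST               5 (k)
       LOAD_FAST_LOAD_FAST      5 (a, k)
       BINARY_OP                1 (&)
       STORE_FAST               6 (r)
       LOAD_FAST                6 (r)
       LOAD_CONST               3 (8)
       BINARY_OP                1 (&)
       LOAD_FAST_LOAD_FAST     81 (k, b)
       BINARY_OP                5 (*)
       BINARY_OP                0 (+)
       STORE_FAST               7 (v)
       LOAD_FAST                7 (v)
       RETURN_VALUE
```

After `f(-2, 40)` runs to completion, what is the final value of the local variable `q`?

-172

LOAD_CONST → push 176. Stack: [176]
STORE_FAST z → z=176. Stack: []
LOAD_FAST_LOAD_FAST a,a → push -2,-2. Stack: [-2, -2]
BINARY_OP + → -2 + -2 = -4. Stack: [-4]
STORE_FAST x → x=-4. Stack: []
LOAD_CONST → push 4. Stack: [4]
LOAD_FAST z → push 176. Stack: [4, 176]
BINARY_OP - → 4 - 176 = -172. Stack: [-172]
STORE_FAST q → q=-172. Stack: []
LOAD_FAST_LOAD_FAST z,x → push 176,-4. Stack: [176, -4]
BINARY_OP - → 176 - -4 = 180. Stack: [180]
LOAD_FAST_LOAD_FAST z,x → push 176,-4. Stack: [180, 176, -4]
BINARY_OP // → 176 // -4 = -44. Stack: [180, -44]
BINARY_OP - → 180 - -44 = 224. Stack: [224]
STORE_FAST k → k=224. Stack: []
LOAD_FAST_LOAD_FAST a,k → push -2,224. Stack: [-2, 224]
BINARY_OP & → -2 & 224 = 224. Stack: [224]
STORE_FAST r → r=224. Stack: []
LOAD_FAST r → push 224. Stack: [224]
LOAD_CONST → push 8. Stack: [224, 8]
BINARY_OP & → 224 & 8 = 0. Stack: [0]
LOAD_FAST_LOAD_FAST k,b → push 224,40. Stack: [0, 224, 40]
BINARY_OP * → 224 * 40 = 8960. Stack: [0, 8960]
BINARY_OP + → 0 + 8960 = 8960. Stack: [8960]
STORE_FAST v → v=8960. Stack: []
LOAD_FAST v → push 8960. Stack: [8960]
RETURN_VALUE → return 8960.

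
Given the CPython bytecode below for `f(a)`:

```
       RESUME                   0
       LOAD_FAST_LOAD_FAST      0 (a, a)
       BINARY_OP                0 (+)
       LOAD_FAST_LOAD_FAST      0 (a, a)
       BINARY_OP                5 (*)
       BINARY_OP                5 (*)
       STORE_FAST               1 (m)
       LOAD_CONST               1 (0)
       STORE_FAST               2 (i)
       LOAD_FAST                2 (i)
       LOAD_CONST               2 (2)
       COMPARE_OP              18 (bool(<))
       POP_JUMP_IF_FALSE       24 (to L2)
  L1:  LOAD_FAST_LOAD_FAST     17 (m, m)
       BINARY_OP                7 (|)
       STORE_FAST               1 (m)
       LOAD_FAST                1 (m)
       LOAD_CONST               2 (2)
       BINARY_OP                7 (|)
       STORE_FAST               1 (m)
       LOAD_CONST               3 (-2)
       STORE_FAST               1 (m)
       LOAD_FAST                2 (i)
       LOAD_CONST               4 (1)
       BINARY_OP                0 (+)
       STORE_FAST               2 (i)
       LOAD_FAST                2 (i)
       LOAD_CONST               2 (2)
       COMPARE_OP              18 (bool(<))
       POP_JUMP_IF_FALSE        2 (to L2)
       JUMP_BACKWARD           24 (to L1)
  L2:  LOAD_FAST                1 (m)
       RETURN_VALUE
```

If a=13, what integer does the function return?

LOAD_FAST_LOAD_FAST a,a → push 13,13. Stack: [13, 13]
BINARY_OP + → 13 + 13 = 26. Stack: [26]
LOAD_FAST_LOAD_FAST a,a → push 13,13. Stack: [26, 13, 13]
BINARY_OP * → 13 * 13 = 169. Stack: [26, 169]
BINARY_OP * → 26 * 169 = 4394. Stack: [4394]
STORE_FAST m → m=4394. Stack: []
LOAD_CONST → push 0. Stack: [0]
STORE_FAST i → i=0. Stack: []
LOAD_FAST i → push 0. Stack: [0]
LOAD_CONST → push 2. Stack: [0, 2]
COMPARE_OP bool(<) → 0 vs 2 = True. Stack: [True]
POP_JUMP_IF_FALSE → pop True; no jump. Stack: []
LOAD_FAST_LOAD_FAST m,m → push 4394,4394. Stack: [4394, 4394]
BINARY_OP | → 4394 | 4394 = 4394. Stack: [4394]
STORE_FAST m → m=4394. Stack: []
LOAD_FAST m → push 4394. Stack: [4394]
LOAD_CONST → push 2. Stack: [4394, 2]
BINARY_OP | → 4394 | 2 = 4394. Stack: [4394]
STORE_FAST m → m=4394. Stack: []
LOAD_CONST → push -2. Stack: [-2]
STORE_FAST m → m=-2. Stack: []
LOAD_FAST i → push 0. Stack: [0]
LOAD_CONST → push 1. Stack: [0, 1]
BINARY_OP + → 0 + 1 = 1. Stack: [1]
STORE_FAST i → i=1. Stack: []
LOAD_FAST i → push 1. Stack: [1]
LOAD_CONST → push 2. Stack: [1, 2]
COMPARE_OP bool(<) → 1 vs 2 = True. Stack: [True]
POP_JUMP_IF_FALSE → pop True; no jump. Stack: []
LOAD_FAST_LOAD_FAST m,m → push -2,-2. Stack: [-2, -2]
BINARY_OP | → -2 | -2 = -2. Stack: [-2]
STORE_FAST m → m=-2. Stack: []
LOAD_FAST m → push -2. Stack: [-2]
LOAD_CONST → push 2. Stack: [-2, 2]
BINARY_OP | → -2 | 2 = -2. Stack: [-2]
STORE_FAST m → m=-2. Stack: []
LOAD_CONST → push -2. Stack: [-2]
STORE_FAST m → m=-2. Stack: []
LOAD_FAST i → push 1. Stack: [1]
LOAD_CONST → push 1. Stack: [1, 1]
BINARY_OP + → 1 + 1 = 2. Stack: [2]
STORE_FAST i → i=2. Stack: []
LOAD_FAST i → push 2. Stack: [2]
LOAD_CONST → push 2. Stack: [2, 2]
COMPARE_OP bool(<) → 2 vs 2 = False. Stack: [False]
POP_JUMP_IF_FALSE → pop False; jump. Stack: []
LOAD_FAST m → push -2. Stack: [-2]
RETURN_VALUE → return -2.

-2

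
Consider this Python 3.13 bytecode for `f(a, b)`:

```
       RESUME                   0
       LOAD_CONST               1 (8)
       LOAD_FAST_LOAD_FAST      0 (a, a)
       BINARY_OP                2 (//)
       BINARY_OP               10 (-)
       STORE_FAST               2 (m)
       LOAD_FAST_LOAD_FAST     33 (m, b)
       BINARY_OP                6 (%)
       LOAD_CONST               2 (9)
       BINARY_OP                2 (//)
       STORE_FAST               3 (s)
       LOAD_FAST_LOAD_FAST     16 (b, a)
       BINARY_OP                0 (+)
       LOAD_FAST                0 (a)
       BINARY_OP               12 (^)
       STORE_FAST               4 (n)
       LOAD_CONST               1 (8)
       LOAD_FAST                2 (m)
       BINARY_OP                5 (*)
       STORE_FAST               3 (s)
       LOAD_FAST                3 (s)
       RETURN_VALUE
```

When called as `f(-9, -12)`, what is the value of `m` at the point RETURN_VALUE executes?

LOAD_CONST → push 8. Stack: [8]
LOAD_FAST_LOAD_FAST a,a → push -9,-9. Stack: [8, -9, -9]
BINARY_OP // → -9 // -9 = 1. Stack: [8, 1]
BINARY_OP - → 8 - 1 = 7. Stack: [7]
STORE_FAST m → m=7. Stack: []
LOAD_FAST_LOAD_FAST m,b → push 7,-12. Stack: [7, -12]
BINARY_OP % → 7 % -12 = -5. Stack: [-5]
LOAD_CONST → push 9. Stack: [-5, 9]
BINARY_OP // → -5 // 9 = -1. Stack: [-1]
STORE_FAST s → s=-1. Stack: []
LOAD_FAST_LOAD_FAST b,a → push -12,-9. Stack: [-12, -9]
BINARY_OP + → -12 + -9 = -21. Stack: [-21]
LOAD_FAST a → push -9. Stack: [-21, -9]
BINARY_OP ^ → -21 ^ -9 = 28. Stack: [28]
STORE_FAST n → n=28. Stack: []
LOAD_CONST → push 8. Stack: [8]
LOAD_FAST m → push 7. Stack: [8, 7]
BINARY_OP * → 8 * 7 = 56. Stack: [56]
STORE_FAST s → s=56. Stack: []
LOAD_FAST s → push 56. Stack: [56]
RETURN_VALUE → return 56.

7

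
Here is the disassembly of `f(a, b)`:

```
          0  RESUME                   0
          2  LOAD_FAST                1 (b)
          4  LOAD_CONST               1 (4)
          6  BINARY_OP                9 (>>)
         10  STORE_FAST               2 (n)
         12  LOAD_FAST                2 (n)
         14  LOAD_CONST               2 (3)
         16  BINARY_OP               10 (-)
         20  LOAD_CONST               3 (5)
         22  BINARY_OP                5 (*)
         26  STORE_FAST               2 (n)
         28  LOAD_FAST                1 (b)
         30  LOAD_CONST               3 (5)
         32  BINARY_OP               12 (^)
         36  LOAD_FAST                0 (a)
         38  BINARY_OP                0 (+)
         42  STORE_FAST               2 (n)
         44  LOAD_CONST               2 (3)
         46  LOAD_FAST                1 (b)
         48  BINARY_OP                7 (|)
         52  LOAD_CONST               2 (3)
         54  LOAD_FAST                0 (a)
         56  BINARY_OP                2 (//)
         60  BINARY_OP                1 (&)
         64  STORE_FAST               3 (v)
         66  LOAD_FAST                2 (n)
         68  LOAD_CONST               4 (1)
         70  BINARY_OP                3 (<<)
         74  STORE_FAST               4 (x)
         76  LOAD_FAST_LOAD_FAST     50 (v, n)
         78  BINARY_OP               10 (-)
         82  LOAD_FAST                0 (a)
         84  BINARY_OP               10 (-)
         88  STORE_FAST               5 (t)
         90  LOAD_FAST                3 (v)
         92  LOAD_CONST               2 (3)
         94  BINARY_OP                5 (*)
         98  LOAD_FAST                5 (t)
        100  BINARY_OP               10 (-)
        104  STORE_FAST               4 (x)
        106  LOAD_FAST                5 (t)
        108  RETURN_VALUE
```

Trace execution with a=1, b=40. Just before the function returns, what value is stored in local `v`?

LOAD_FAST b → push 40. Stack: [40]
LOAD_CONST → push 4. Stack: [40, 4]
BINARY_OP >> → 40 >> 4 = 2. Stack: [2]
STORE_FAST n → n=2. Stack: []
LOAD_FAST n → push 2. Stack: [2]
LOAD_CONST → push 3. Stack: [2, 3]
BINARY_OP - → 2 - 3 = -1. Stack: [-1]
LOAD_CONST → push 5. Stack: [-1, 5]
BINARY_OP * → -1 * 5 = -5. Stack: [-5]
STORE_FAST n → n=-5. Stack: []
LOAD_FAST b → push 40. Stack: [40]
LOAD_CONST → push 5. Stack: [40, 5]
BINARY_OP ^ → 40 ^ 5 = 45. Stack: [45]
LOAD_FAST a → push 1. Stack: [45, 1]
BINARY_OP + → 45 + 1 = 46. Stack: [46]
STORE_FAST n → n=46. Stack: []
LOAD_CONST → push 3. Stack: [3]
LOAD_FAST b → push 40. Stack: [3, 40]
BINARY_OP | → 3 | 40 = 43. Stack: [43]
LOAD_CONST → push 3. Stack: [43, 3]
LOAD_FAST a → push 1. Stack: [43, 3, 1]
BINARY_OP // → 3 // 1 = 3. Stack: [43, 3]
BINARY_OP & → 43 & 3 = 3. Stack: [3]
STORE_FAST v → v=3. Stack: []
LOAD_FAST n → push 46. Stack: [46]
LOAD_CONST → push 1. Stack: [46, 1]
BINARY_OP << → 46 << 1 = 92. Stack: [92]
STORE_FAST x → x=92. Stack: []
LOAD_FAST_LOAD_FAST v,n → push 3,46. Stack: [3, 46]
BINARY_OP - → 3 - 46 = -43. Stack: [-43]
LOAD_FAST a → push 1. Stack: [-43, 1]
BINARY_OP - → -43 - 1 = -44. Stack: [-44]
STORE_FAST t → t=-44. Stack: []
LOAD_FAST v → push 3. Stack: [3]
LOAD_CONST → push 3. Stack: [3, 3]
BINARY_OP * → 3 * 3 = 9. Stack: [9]
LOAD_FAST t → push -44. Stack: [9, -44]
BINARY_OP - → 9 - -44 = 53. Stack: [53]
STORE_FAST x → x=53. Stack: []
LOAD_FAST t → push -44. Stack: [-44]
RETURN_VALUE → return -44.

3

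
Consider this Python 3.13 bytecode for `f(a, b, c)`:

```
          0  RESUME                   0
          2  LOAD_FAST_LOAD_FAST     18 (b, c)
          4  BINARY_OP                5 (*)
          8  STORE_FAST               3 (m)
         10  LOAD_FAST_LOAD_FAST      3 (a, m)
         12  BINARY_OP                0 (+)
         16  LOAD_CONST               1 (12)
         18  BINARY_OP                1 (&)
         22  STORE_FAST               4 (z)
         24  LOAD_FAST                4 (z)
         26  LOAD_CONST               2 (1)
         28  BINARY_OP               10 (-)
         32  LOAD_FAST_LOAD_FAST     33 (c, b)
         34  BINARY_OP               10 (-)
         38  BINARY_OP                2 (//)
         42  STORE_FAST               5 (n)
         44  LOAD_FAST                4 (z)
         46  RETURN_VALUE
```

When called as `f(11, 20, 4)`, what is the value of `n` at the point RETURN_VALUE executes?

LOAD_FAST_LOAD_FAST b,c → push 20,4. Stack: [20, 4]
BINARY_OP * → 20 * 4 = 80. Stack: [80]
STORE_FAST m → m=80. Stack: []
LOAD_FAST_LOAD_FAST a,m → push 11,80. Stack: [11, 80]
BINARY_OP + → 11 + 80 = 91. Stack: [91]
LOAD_CONST → push 12. Stack: [91, 12]
BINARY_OP & → 91 & 12 = 8. Stack: [8]
STORE_FAST z → z=8. Stack: []
LOAD_FAST z → push 8. Stack: [8]
LOAD_CONST → push 1. Stack: [8, 1]
BINARY_OP - → 8 - 1 = 7. Stack: [7]
LOAD_FAST_LOAD_FAST c,b → push 4,20. Stack: [7, 4, 20]
BINARY_OP - → 4 - 20 = -16. Stack: [7, -16]
BINARY_OP // → 7 // -16 = -1. Stack: [-1]
STORE_FAST n → n=-1. Stack: []
LOAD_FAST z → push 8. Stack: [8]
RETURN_VALUE → return 8.

-1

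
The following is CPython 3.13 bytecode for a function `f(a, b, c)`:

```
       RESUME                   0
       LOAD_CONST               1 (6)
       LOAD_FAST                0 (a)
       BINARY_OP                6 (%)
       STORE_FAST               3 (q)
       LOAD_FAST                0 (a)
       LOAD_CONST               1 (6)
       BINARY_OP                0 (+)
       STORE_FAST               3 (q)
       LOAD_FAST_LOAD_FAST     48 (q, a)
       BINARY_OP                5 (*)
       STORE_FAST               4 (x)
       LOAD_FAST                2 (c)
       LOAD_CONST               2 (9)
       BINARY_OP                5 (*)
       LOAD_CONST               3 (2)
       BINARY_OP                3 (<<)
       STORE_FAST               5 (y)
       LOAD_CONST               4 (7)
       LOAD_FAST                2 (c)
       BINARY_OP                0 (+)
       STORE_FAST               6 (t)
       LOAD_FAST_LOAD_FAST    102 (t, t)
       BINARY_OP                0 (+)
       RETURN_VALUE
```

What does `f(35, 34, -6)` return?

2

LOAD_CONST → push 6. Stack: [6]
LOAD_FAST a → push 35. Stack: [6, 35]
BINARY_OP % → 6 % 35 = 6. Stack: [6]
STORE_FAST q → q=6. Stack: []
LOAD_FAST a → push 35. Stack: [35]
LOAD_CONST → push 6. Stack: [35, 6]
BINARY_OP + → 35 + 6 = 41. Stack: [41]
STORE_FAST q → q=41. Stack: []
LOAD_FAST_LOAD_FAST q,a → push 41,35. Stack: [41, 35]
BINARY_OP * → 41 * 35 = 1435. Stack: [1435]
STORE_FAST x → x=1435. Stack: []
LOAD_FAST c → push -6. Stack: [-6]
LOAD_CONST → push 9. Stack: [-6, 9]
BINARY_OP * → -6 * 9 = -54. Stack: [-54]
LOAD_CONST → push 2. Stack: [-54, 2]
BINARY_OP << → -54 << 2 = -216. Stack: [-216]
STORE_FAST y → y=-216. Stack: []
LOAD_CONST → push 7. Stack: [7]
LOAD_FAST c → push -6. Stack: [7, -6]
BINARY_OP + → 7 + -6 = 1. Stack: [1]
STORE_FAST t → t=1. Stack: []
LOAD_FAST_LOAD_FAST t,t → push 1,1. Stack: [1, 1]
BINARY_OP + → 1 + 1 = 2. Stack: [2]
RETURN_VALUE → return 2.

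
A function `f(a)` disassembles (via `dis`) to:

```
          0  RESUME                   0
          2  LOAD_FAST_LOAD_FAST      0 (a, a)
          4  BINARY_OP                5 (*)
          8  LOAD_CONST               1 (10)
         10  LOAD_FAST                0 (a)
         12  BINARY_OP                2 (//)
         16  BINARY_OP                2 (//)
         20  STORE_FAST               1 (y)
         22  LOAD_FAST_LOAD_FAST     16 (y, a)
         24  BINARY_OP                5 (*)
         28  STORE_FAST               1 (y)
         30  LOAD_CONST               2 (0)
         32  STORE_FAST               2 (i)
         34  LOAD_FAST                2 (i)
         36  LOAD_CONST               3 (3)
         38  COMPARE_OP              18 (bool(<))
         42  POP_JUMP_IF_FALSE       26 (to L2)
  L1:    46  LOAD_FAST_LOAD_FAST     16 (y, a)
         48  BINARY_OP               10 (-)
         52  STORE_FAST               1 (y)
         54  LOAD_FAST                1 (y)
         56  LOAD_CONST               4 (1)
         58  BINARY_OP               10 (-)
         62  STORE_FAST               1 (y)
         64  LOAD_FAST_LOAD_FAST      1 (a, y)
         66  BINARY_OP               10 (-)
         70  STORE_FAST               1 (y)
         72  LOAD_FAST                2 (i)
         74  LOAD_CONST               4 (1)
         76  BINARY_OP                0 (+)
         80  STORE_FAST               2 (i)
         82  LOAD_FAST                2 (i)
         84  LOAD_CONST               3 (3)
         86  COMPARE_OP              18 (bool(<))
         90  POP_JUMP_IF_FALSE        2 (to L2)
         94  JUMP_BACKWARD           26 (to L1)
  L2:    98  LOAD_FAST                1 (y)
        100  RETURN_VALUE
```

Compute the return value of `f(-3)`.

-14

LOAD_FAST_LOAD_FAST a,a → push -3,-3
BINARY_OP * → -3 * -3 = 9
LOAD_CONST → push 10
LOAD_FAST a → push -3
BINARY_OP // → 10 // -3 = -4
BINARY_OP // → 9 // -4 = -3
STORE_FAST y → y=-3
LOAD_FAST_LOAD_FAST y,a → push -3,-3
BINARY_OP * → -3 * -3 = 9
STORE_FAST y → y=9
LOAD_CONST → push 0
STORE_FAST i → i=0
LOAD_FAST i → push 0
LOAD_CONST → push 3
COMPARE_OP bool(<) → 0 vs 3 = True
POP_JUMP_IF_FALSE → pop True; no jump
LOAD_FAST_LOAD_FAST y,a → push 9,-3
BINARY_OP - → 9 - -3 = 12
STORE_FAST y → y=12
LOAD_FAST y → push 12
LOAD_CONST → push 1
BINARY_OP - → 12 - 1 = 11
STORE_FAST y → y=11
LOAD_FAST_LOAD_FAST a,y → push -3,11
BINARY_OP - → -3 - 11 = -14
STORE_FAST y → y=-14
LOAD_FAST i → push 0
LOAD_CONST → push 1
BINARY_OP + → 0 + 1 = 1
STORE_FAST i → i=1
LOAD_FAST i → push 1
LOAD_CONST → push 3
COMPARE_OP bool(<) → 1 vs 3 = True
POP_JUMP_IF_FALSE → pop True; no jump
LOAD_FAST_LOAD_FAST y,a → push -14,-3
BINARY_OP - → -14 - -3 = -11
STORE_FAST y → y=-11
LOAD_FAST y → push -11
LOAD_CONST → push 1
BINARY_OP - → -11 - 1 = -12
STORE_FAST y → y=-12
LOAD_FAST_LOAD_FAST a,y → push -3,-12
BINARY_OP - → -3 - -12 = 9
STORE_FAST y → y=9
LOAD_FAST i → push 1
LOAD_CONST → push 1
BINARY_OP + → 1 + 1 = 2
STORE_FAST i → i=2
LOAD_FAST i → push 2
LOAD_CONST → push 3
COMPARE_OP bool(<) → 2 vs 3 = True
POP_JUMP_IF_FALSE → pop True; no jump
LOAD_FAST_LOAD_FAST y,a → push 9,-3
BINARY_OP - → 9 - -3 = 12
STORE_FAST y → y=12
LOAD_FAST y → push 12
LOAD_CONST → push 1
BINARY_OP - → 12 - 1 = 11
STORE_FAST y → y=11
LOAD_FAST_LOAD_FAST a,y → push -3,11
BINARY_OP - → -3 - 11 = -14
STORE_FAST y → y=-14
LOAD_FAST i → push 2
LOAD_CONST → push 1
BINARY_OP + → 2 + 1 = 3
STORE_FAST i → i=3
LOAD_FAST i → push 3
LOAD_CONST → push 3
COMPARE_OP bool(<) → 3 vs 3 = False
POP_JUMP_IF_FALSE → pop False; jump
LOAD_FAST y → push -14
RETURN_VALUE → return -14.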